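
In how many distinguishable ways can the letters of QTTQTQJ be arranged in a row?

Letter multiplicities in QTTQTQJ: J×1, Q×3, T×3.
The number of distinct arrangements is 7!/(3!·3!) = 5040/36 = 140.

140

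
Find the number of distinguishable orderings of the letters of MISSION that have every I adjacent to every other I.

Treat the 2 copies of I as a single block. The multiset to arrange is then {II, M, N, O, S, S}, 6 items in all.
That gives (6)!/(2!) = 360 arrangements.

360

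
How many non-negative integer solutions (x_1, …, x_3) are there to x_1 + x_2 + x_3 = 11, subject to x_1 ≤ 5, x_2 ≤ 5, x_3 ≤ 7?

26

Ignoring the caps, the number of non-negative solutions to x_1+…+x_3 = 11 is C(13,2) = 78.
Subtract solutions that violate a single cap (substitute x_i' = x_i − (cap_i+1)): x_1 ≥ 6 gives C(7,2) = 21; x_2 ≥ 6 gives C(7,2) = 21; x_3 ≥ 8 gives C(5,2) = 10. Together 52.
No two caps can be exceeded simultaneously, so the pair terms are all 0.
By inclusion–exclusion the count is 78 − 52 + 0 = 26.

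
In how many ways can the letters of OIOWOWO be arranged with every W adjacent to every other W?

30

Treat the 2 copies of W as a single block. The multiset to arrange is then {WW, I, O, O, O, O}, 6 items in all.
That gives (6)!/(4!) = 30 arrangements.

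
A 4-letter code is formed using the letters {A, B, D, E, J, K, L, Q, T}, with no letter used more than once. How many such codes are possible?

3024

With no repetition, fill the 4 letters in order: 9 choices, then 8, down to 6.
That product is 9 × 8 × 7 × 6 = 3024.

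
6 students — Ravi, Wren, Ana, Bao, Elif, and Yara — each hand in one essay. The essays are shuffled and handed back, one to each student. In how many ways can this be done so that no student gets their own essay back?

265

This is the derangement count D_6: permutations of 6 items with no fixed point.
By inclusion–exclusion this is Σ_{j=0}^{6} (−1)^j C(6,j)·(6−j)!.
Computing: 720 − 720 + 360 − 120 + 30 − 6 + 1 = 265.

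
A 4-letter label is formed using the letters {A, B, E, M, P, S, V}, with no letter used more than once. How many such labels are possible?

With no repetition, fill the 4 letters in order: 7 choices, then 6, down to 4.
7 × 6 × 5 × 4 = 840.

840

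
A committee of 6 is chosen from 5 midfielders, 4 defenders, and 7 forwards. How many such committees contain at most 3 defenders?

Split by how many defenders are chosen (0 through 3).
Sum: C(4,0)·C(12,6) + C(4,1)·C(12,5) + C(4,2)·C(12,4) + C(4,3)·C(12,3) = 924 + 3168 + 2970 + 880 = 7942.

7942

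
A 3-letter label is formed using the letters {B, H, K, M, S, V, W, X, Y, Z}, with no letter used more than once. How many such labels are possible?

Choose and order 3 of the 10 symbols: the first letter has 10 options, the next 9, then 8.
10 × 9 × 8 = 720.

720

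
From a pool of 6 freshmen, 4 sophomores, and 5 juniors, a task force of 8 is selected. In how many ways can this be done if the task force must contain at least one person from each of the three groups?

Total 8-person selections from all 15: C(15,8) = 6435.
Selections missing a whole group: no freshmen → C(9,8) = 9; no sophomores → C(11,8) = 165; no juniors → C(10,8) = 45.
Add back selections omitting two groups (i.e. drawn from a single group): C(6,8) + C(4,8) + C(5,8) = 0.
By inclusion–exclusion: 6435 − 219 + 0 = 6216.

6216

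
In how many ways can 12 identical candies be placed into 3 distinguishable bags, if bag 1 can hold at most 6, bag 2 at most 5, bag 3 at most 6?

By stars and bars, unrestricted non-negative solutions to x_1+…+x_3 = 12 number C(12+2,2) = 91.
Subtract solutions that violate a single cap (substitute x_i' = x_i − (cap_i+1)): x_1 ≥ 7 gives C(7,2) = 21; x_2 ≥ 6 gives C(8,2) = 28; x_3 ≥ 7 gives C(7,2) = 21. Together 70.
No two caps can be exceeded simultaneously, so the pair terms are all 0.
By inclusion–exclusion the count is 91 − 70 + 0 = 21.

21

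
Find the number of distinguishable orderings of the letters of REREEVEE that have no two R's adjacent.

There are 8!/(5!·2!) = 168 arrangements of REREEVEE in total.
Arrangements with the R's together: treat RR as one letter, giving (7)!/(5!) = 42.
Hence 168 − 42 = 126.

126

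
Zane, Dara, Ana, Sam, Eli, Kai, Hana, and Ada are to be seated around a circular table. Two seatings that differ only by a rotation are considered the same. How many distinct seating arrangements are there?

5040

Seat Zane anywhere (absorbing the rotational symmetry), then permute the other 7: (7)! = 5040.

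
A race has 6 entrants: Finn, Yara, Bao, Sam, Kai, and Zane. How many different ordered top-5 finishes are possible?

This is an ordered selection of 5 from 6: P(6,5).
That gives 6 × 5 × 4 × 3 × 2 = 720.

720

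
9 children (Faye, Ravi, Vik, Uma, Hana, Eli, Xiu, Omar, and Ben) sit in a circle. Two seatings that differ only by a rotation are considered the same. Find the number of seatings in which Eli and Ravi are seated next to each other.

10080

Treat {Eli, Ravi} as one unit (2 internal orders) and seat the resulting 8 units around the table: (7)! circular arrangements.
So 2 × (7)! = 2 × 5040 = 10080.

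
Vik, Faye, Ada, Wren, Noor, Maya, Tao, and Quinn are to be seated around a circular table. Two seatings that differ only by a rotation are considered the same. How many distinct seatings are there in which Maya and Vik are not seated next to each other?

3600

All circular seatings of 8 people number (7)! = 5040.
Seatings with Maya beside Vik: treat them as a block with 2 internal orders, giving 2 × (6)! = 1440.
Subtracting, 5040 − 1440 = 3600.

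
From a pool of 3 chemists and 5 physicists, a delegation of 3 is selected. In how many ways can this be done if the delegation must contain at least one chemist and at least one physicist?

45

Total 3-person selections from all 8: C(8,3) = 56.
Subtract selections that omit an entire group: no chemists → C(5,3) = 10; no physicists → C(3,3) = 1.
Both groups omitted at once is impossible, so 56 − 11 = 45.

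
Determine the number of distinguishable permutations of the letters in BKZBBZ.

60

Letter multiplicities in BKZBBZ: B×3, K×1, Z×2.
Dividing 6! = 720 by 3!·2! = 12 for the repeated letters gives 60.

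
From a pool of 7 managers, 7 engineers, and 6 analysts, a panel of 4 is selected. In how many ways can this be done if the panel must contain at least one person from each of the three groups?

Total 4-person selections from all 20: C(20,4) = 4845.
Subtract selections that omit an entire group: no managers → C(13,4) = 715; no engineers → C(13,4) = 715; no analysts → C(14,4) = 1001.
Add back selections omitting two groups (i.e. drawn from a single group): C(7,4) + C(7,4) + C(6,4) = 85.
By inclusion–exclusion: 4845 − 2431 + 85 = 2499.

2499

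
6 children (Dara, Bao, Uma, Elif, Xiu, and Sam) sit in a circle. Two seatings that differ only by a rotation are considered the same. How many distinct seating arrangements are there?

Fix one person's seat to break rotational symmetry; the remaining 5 people can be arranged in (5)! = 120 ways.

120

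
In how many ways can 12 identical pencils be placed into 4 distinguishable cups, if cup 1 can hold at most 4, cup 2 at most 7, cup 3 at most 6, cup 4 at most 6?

190

By stars and bars, unrestricted non-negative solutions to x_1+…+x_4 = 12 number C(12+3,3) = 455.
Subtract solutions that violate a single cap (substitute x_i' = x_i − (cap_i+1)): x_1 ≥ 5 gives C(10,3) = 120; x_2 ≥ 8 gives C(7,3) = 35; x_3 ≥ 7 gives C(8,3) = 56; x_4 ≥ 7 gives C(8,3) = 56. Together 267.
Add back pairs where two caps are both exceeded: 0 + 1 + 1 + 0 + 0 + 0 = 2.
By inclusion–exclusion the count is 455 − 267 + 2 = 190.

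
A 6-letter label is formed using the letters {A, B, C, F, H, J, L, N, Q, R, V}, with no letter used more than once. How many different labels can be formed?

This is a permutation of 6 out of 11: P(11,6) = 11!/5!.
That product is 11 × 10 × 9 × 8 × 7 × 6 = 332640.

332640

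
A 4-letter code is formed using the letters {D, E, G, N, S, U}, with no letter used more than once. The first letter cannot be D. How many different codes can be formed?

The first letter has 6−1 = 5 choices (anything except D).
The remaining 3 letters are filled from the other 5 symbols without repetition: 5 × 4 × 3 = 60.
Total: 5 × 60 = 300.

300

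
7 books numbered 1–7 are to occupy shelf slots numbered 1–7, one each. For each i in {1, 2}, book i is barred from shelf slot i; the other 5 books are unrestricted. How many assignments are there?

Let Aᵢ (for i ∈ {1, 2}) be the placements that put book i in its forbidden shelf slot. Any j of these fix j positions, leaving (7−j)! ways to fill the rest, and there are C(2,j) ways to pick which j.
By inclusion–exclusion, the number of valid placements is Σ_{j=0}^{2} (−1)^j C(2,j)·(7−j)!.
Computing: 5040 − 1440 + 120 = 3720.

3720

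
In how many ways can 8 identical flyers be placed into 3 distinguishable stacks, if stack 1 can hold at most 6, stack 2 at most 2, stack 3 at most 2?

6

Without the upper bounds there are C(10,2) = 45 ways to split 8 among 3 stacks.
Subtract solutions that violate a single cap (substitute x_i' = x_i − (cap_i+1)): x_1 ≥ 7 gives C(3,2) = 3; x_2 ≥ 3 gives C(7,2) = 21; x_3 ≥ 3 gives C(7,2) = 21. Together 45.
Add back pairs where two caps are both exceeded: 0 + 0 + 6 = 6.
By inclusion–exclusion the count is 45 − 45 + 6 = 6.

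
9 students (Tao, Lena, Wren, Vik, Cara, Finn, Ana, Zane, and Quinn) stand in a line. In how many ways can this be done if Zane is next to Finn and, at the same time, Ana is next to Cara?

20160

Treat {Zane,Finn} as one block (2 orders) and {Ana,Cara} as another (2 orders).
That leaves 7 units to arrange: 2 × 2 × 7! = 4 × 5040 = 20160.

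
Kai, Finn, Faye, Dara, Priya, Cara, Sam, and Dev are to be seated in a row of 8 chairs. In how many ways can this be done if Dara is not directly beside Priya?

There are 8! = 40320 arrangements in all. If Dara and Priya are adjacent, merging them into one block gives 2·(7)! = 10080 arrangements.
So 40320 − 10080 = 30240 arrangements keep them apart.

30240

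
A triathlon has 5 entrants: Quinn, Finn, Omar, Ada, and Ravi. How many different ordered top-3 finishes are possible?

60

There are 5 choices for 1st place, 4 for 2nd, and 3 for 3rd.
That gives 5 × 4 × 3 = 60.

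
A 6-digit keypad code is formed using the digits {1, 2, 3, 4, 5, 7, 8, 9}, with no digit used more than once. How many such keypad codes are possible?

20160

This is a permutation of 6 out of 8: P(8,6) = 8!/2!.
8 × 7 × 6 × 5 × 4 × 3 = 20160.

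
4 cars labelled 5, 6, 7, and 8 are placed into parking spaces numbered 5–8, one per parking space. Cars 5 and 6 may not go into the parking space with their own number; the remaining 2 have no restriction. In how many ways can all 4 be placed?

14

Let Aᵢ (for i ∈ {5, 6}) be the placements that put car i in its forbidden parking space. Any j of these fix j positions, leaving (4−j)! ways to fill the rest, and there are C(2,j) ways to pick which j.
By inclusion–exclusion, the number of valid placements is Σ_{j=0}^{2} (−1)^j C(2,j)·(4−j)!.
Computing: 24 − 12 + 2 = 14.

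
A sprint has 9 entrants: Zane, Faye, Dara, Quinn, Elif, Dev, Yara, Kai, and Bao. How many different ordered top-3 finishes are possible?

504

There are 9 choices for 1st place, 8 for 2nd, and 7 for 3rd.
That gives 9 × 8 × 7 = 504.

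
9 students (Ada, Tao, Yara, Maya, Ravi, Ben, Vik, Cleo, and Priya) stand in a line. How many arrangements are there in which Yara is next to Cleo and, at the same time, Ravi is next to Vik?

Treat {Yara,Cleo} as one block (2 orders) and {Ravi,Vik} as another (2 orders).
That leaves 7 units to arrange: 2 × 2 × 7! = 4 × 5040 = 20160.

20160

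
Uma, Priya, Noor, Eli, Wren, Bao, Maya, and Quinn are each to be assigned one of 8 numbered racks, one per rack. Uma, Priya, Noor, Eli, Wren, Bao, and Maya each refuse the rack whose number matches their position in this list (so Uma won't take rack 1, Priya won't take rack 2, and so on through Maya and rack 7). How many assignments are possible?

16687

Let Aᵢ (for 1 ≤ i ≤ 7) be the placements that put person i in their forbidden rack. Any j of these fix j positions, leaving (8−j)! ways to fill the rest, and there are C(7,j) ways to pick which j.
By inclusion–exclusion, the number of valid placements is Σ_{j=0}^{7} (−1)^j C(7,j)·(8−j)!.
Computing: 40320 − 35280 + 15120 − 4200 + 840 − 126 + 14 − 1 = 16687.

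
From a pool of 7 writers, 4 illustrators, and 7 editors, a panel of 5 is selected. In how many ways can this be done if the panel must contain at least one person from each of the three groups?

5684

With no constraint there are C(18,5) = 8568 possible selections.
Subtract selections that omit an entire group: no writers → C(11,5) = 462; no illustrators → C(14,5) = 2002; no editors → C(11,5) = 462.
Add back selections omitting two groups (i.e. drawn from a single group): C(7,5) + C(4,5) + C(7,5) = 42.
By inclusion–exclusion: 8568 − 2926 + 42 = 5684.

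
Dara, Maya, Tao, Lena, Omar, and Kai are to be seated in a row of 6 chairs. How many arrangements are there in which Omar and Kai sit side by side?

Glue Omar and Kai into one block (2 internal orders), leaving 5 units to arrange in a row.
So the count is 2·(5)! = 240.

240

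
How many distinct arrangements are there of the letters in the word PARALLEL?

Letter multiplicities in PARALLEL: A×2, E×1, L×3, P×1, R×1.
So there are 8! / (3!·2!) = 3360 distinguishable arrangements.

3360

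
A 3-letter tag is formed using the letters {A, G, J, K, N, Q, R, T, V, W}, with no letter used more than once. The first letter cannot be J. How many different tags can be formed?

The first letter has 10−1 = 9 choices (anything except J).
The remaining 2 letters are filled from the other 9 symbols without repetition: 9 × 8 = 72.
Total: 9 × 72 = 648.

648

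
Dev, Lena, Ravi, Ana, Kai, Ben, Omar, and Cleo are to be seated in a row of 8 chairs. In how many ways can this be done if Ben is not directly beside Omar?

Of the 8! = 40320 arrangements, those with Ben and Omar adjacent number 2 × 7! = 10080 (treat the pair as a block with 2 internal orders).
So 40320 − 10080 = 30240 arrangements keep them apart.

30240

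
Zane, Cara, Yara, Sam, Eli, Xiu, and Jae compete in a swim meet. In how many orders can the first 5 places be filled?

2520

There are 7 choices for 1st place, 6 for 2nd, and so on down to 3 for position 5.
That gives 7 × 6 × 5 × 4 × 3 = 2520.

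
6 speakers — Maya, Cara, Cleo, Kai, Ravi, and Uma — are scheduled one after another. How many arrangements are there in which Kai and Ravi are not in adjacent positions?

Of the 6! = 720 arrangements, those with Kai and Ravi adjacent number 2 × 5! = 240 (treat the pair as a block with 2 internal orders).
So 720 − 240 = 480 arrangements keep them apart.

480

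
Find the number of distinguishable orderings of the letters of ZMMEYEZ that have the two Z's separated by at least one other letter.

Total arrangements of ZMMEYEZ: 7!/(2!·2!·2!) = 630.
Arrangements with the Z's together: treat ZZ as one letter, giving (6)!/(2!·2!) = 180.
Hence 630 − 180 = 450.

450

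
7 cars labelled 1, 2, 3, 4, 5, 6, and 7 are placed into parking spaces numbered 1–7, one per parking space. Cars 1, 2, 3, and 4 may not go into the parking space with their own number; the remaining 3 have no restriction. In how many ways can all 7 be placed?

2790

Let Aᵢ (for 1 ≤ i ≤ 4) be the placements that put car i in its forbidden parking space. Any j of these fix j positions, leaving (7−j)! ways to fill the rest, and there are C(4,j) ways to pick which j.
By inclusion–exclusion, the number of valid placements is Σ_{j=0}^{4} (−1)^j C(4,j)·(7−j)!.
Computing: 5040 − 2880 + 720 − 96 + 6 = 2790.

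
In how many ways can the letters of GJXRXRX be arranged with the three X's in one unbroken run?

Treat the 3 copies of X as a single block. The multiset to arrange is then {XXX, G, J, R, R}, 5 items in all.
That gives (5)!/(2!) = 60 arrangements.

60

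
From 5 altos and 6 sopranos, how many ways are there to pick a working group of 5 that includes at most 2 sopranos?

181

Split by how many sopranos are chosen (0 through 2).
Sum: C(6,0)·C(5,5) + C(6,1)·C(5,4) + C(6,2)·C(5,3) = 1 + 30 + 150 = 181.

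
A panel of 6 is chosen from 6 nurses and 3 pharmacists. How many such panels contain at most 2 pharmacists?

Split by how many pharmacists are chosen (0 through 2).
Sum: C(3,0)·C(6,6) + C(3,1)·C(6,5) + C(3,2)·C(6,4) = 1 + 18 + 45 = 64.

64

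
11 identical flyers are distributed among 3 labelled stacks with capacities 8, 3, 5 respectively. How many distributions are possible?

18

Ignoring the caps, the number of non-negative solutions to x_1+…+x_3 = 11 is C(13,2) = 78.
Subtract solutions that violate a single cap (substitute x_i' = x_i − (cap_i+1)): x_1 ≥ 9 gives C(4,2) = 6; x_2 ≥ 4 gives C(9,2) = 36; x_3 ≥ 6 gives C(7,2) = 21. Together 63.
Add back pairs where two caps are both exceeded: 0 + 0 + 3 = 3.
By inclusion–exclusion the count is 78 − 63 + 3 = 18.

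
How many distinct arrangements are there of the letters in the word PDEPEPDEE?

PDEPEPDEE has 9 letters with D appearing twice, E appearing 4 times, and P appearing 3 times.
Dividing 9! = 362880 by 4!·3!·2! = 288 for the repeated letters gives 1260.

1260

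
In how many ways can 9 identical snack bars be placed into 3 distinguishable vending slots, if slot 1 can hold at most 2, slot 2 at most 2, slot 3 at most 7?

By stars and bars, unrestricted non-negative solutions to x_1+…+x_3 = 9 number C(9+2,2) = 55.
Subtract solutions that violate a single cap (substitute x_i' = x_i − (cap_i+1)): x_1 ≥ 3 gives C(8,2) = 28; x_2 ≥ 3 gives C(8,2) = 28; x_3 ≥ 8 gives C(3,2) = 3. Together 59.
Add back pairs where two caps are both exceeded: 10 + 0 + 0 = 10.
By inclusion–exclusion the count is 55 − 59 + 10 = 6.

6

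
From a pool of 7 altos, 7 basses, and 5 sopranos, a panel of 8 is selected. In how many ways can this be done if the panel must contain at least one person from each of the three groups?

Unrestricted: C(19,8) = 75582 ways to pick any 8 of the 19.
Subtract selections that omit an entire group: no altos → C(12,8) = 495; no basses → C(12,8) = 495; no sopranos → C(14,8) = 3003.
Add back selections omitting two groups (i.e. drawn from a single group): C(7,8) + C(7,8) + C(5,8) = 0.
By inclusion–exclusion: 75582 − 3993 + 0 = 71589.

71589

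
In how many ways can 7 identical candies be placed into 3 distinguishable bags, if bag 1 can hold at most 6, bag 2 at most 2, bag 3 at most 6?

19

Ignoring the caps, the number of non-negative solutions to x_1+…+x_3 = 7 is C(9,2) = 36.
Subtract solutions that violate a single cap (substitute x_i' = x_i − (cap_i+1)): x_1 ≥ 7 gives C(2,2) = 1; x_2 ≥ 3 gives C(6,2) = 15; x_3 ≥ 7 gives C(2,2) = 1. Together 17.
No two caps can be exceeded simultaneously, so the pair terms are all 0.
By inclusion–exclusion the count is 36 − 17 + 0 = 19.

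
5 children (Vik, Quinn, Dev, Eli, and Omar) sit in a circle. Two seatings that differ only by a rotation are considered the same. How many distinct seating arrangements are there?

Around a circle, 5 distinct people have 5!/5 = (4)! = 24 rotationally distinct seatings.

24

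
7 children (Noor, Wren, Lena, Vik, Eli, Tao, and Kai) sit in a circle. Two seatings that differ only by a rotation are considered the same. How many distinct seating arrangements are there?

720

Around a circle, 7 distinct people have 7!/7 = (6)! = 720 rotationally distinct seatings.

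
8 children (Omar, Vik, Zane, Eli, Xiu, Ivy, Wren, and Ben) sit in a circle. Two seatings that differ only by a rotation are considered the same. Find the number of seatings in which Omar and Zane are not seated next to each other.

All circular seatings of 8 people number (7)! = 5040.
Seatings with Omar beside Zane: treat them as a block with 2 internal orders, giving 2 × (6)! = 1440.
Subtracting, 5040 − 1440 = 3600.

3600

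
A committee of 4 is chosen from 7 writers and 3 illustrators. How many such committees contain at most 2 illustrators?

Split by how many illustrators are chosen (0 through 2).
Sum: C(3,0)·C(7,4) + C(3,1)·C(7,3) + C(3,2)·C(7,2) = 35 + 105 + 63 = 203.

203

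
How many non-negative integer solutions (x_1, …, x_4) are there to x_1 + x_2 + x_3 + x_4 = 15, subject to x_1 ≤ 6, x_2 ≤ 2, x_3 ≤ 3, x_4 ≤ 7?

19

Without the upper bounds there are C(18,3) = 816 ways to split 15 among 4 variables.
Subtract solutions that violate a single cap (substitute x_i' = x_i − (cap_i+1)): x_1 ≥ 7 gives C(11,3) = 165; x_2 ≥ 3 gives C(15,3) = 455; x_3 ≥ 4 gives C(14,3) = 364; x_4 ≥ 8 gives C(10,3) = 120. Together 1104.
Add back pairs where two caps are both exceeded: 56 + 35 + 1 + 165 + 35 + 20 = 312.
Subtract triples: 4 + 0 + 0 + 1 = 5.
By inclusion–exclusion the count is 816 − 1104 + 312 − 5 = 19.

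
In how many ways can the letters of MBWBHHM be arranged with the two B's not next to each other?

450

There are 7!/(2!·2!·2!) = 630 arrangements of MBWBHHM in total.
If the two B's are adjacent, glue them into one block, leaving 6 items to arrange: (6)!/(2!·2!) = 180 ways.
Subtracting, 630 − 180 = 450 arrangements keep the B's apart.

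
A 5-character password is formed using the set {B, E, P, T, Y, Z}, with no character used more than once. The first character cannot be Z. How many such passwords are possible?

600

The first character has 6−1 = 5 choices (anything except Z).
The remaining 4 characters are filled from the other 5 symbols without repetition: 5 × 4 × 3 × 2 = 120.
Total: 5 × 120 = 600.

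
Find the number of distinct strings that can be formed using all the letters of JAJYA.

30

The 5 letters of JAJYA have repeats: A appearing twice and J appearing twice.
Dividing 5! = 120 by 2!·2! = 4 for the repeated letters gives 30.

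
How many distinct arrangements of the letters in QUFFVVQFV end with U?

Fix U in the last position and arrange the remaining 8 letters.
Those 8 letters have F appearing 3 times, Q appearing twice, and V appearing 3 times, giving (8)!/(3!·3!·2!) = 560.

560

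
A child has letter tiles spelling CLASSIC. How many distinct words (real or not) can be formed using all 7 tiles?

CLASSIC has 7 letters with C appearing twice and S appearing twice.
So there are 7! / (2!·2!) = 1260 distinguishable arrangements.

1260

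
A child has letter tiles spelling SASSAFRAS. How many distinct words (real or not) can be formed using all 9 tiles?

SASSAFRAS has 9 letters with A appearing 3 times and S appearing 4 times.
The number of distinct arrangements is 9!/(4!·3!) = 362880/144 = 2520.

2520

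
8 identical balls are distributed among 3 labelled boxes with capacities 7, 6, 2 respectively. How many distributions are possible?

Ignoring the caps, the number of non-negative solutions to x_1+…+x_3 = 8 is C(10,2) = 45.
Subtract solutions that violate a single cap (substitute x_i' = x_i − (cap_i+1)): x_1 ≥ 8 gives C(2,2) = 1; x_2 ≥ 7 gives C(3,2) = 3; x_3 ≥ 3 gives C(7,2) = 21. Together 25.
No two caps can be exceeded simultaneously, so the pair terms are all 0.
By inclusion–exclusion the count is 45 − 25 + 0 = 20.

20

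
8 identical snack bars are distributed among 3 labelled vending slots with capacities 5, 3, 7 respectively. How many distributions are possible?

Ignoring the caps, the number of non-negative solutions to x_1+…+x_3 = 8 is C(10,2) = 45.
Subtract solutions that violate a single cap (substitute x_i' = x_i − (cap_i+1)): x_1 ≥ 6 gives C(4,2) = 6; x_2 ≥ 4 gives C(6,2) = 15; x_3 ≥ 8 gives C(2,2) = 1. Together 22.
No two caps can be exceeded simultaneously, so the pair terms are all 0.
By inclusion–exclusion the count is 45 − 22 + 0 = 23.

23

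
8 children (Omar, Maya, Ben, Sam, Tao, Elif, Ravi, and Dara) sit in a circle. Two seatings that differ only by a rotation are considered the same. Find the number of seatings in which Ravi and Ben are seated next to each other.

Glue Ravi and Ben into a block (2 internal orders). Seating 7 units around a circle gives (6)! arrangements.
So 2 × (6)! = 2 × 720 = 1440.

1440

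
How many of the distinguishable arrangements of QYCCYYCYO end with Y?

1120

With the last slot taken by Y, it remains to arrange the other 8 letters (QCCYYCYO).
Those 8 letters have C appearing 3 times and Y appearing 3 times, giving (8)!/(3!·3!) = 1120.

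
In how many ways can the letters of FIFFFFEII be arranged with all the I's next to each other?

42

Treat the 3 copies of I as a single block. The multiset to arrange is then {III, E, F, F, F, F, F}, 7 items in all.
That gives (7)!/(5!) = 42 arrangements.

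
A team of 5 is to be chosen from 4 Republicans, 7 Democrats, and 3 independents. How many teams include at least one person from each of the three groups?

Unrestricted: C(14,5) = 2002 ways to pick any 5 of the 14.
Selections missing a whole group: no Republicans → C(10,5) = 252; no Democrats → C(7,5) = 21; no independents → C(11,5) = 462.
Add back selections omitting two groups (i.e. drawn from a single group): C(4,5) + C(7,5) + C(3,5) = 21.
By inclusion–exclusion: 2002 − 735 + 21 = 1288.

1288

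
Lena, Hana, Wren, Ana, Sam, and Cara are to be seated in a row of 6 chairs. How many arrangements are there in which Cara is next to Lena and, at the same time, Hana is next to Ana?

96

Treat {Cara,Lena} as one block (2 orders) and {Hana,Ana} as another (2 orders).
That leaves 4 units to arrange: 2 × 2 × 4! = 4 × 24 = 96.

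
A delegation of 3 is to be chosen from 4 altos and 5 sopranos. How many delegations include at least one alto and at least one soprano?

Unrestricted: C(9,3) = 84 ways to pick any 3 of the 9.
Selections missing a whole group: no altos → C(5,3) = 10; no sopranos → C(4,3) = 4.
Both groups omitted at once is impossible, so 84 − 14 = 70.

70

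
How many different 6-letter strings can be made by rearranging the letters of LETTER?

180

LETTER has 6 letters with E appearing twice and T appearing twice.
The number of distinct arrangements is 6!/(2!·2!) = 720/4 = 180.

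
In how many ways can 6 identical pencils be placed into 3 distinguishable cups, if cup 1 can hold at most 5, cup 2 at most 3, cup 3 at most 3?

15

By stars and bars, unrestricted non-negative solutions to x_1+…+x_3 = 6 number C(6+2,2) = 28.
Subtract solutions that violate a single cap (substitute x_i' = x_i − (cap_i+1)): x_1 ≥ 6 gives C(2,2) = 1; x_2 ≥ 4 gives C(4,2) = 6; x_3 ≥ 4 gives C(4,2) = 6. Together 13.
No two caps can be exceeded simultaneously, so the pair terms are all 0.
By inclusion–exclusion the count is 28 − 13 + 0 = 15.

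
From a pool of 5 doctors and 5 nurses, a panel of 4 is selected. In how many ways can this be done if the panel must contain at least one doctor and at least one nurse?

200

With no constraint there are C(10,4) = 210 possible selections.
Subtract selections that omit an entire group: no doctors → C(5,4) = 5; no nurses → C(5,4) = 5.
Both groups omitted at once is impossible, so 210 − 10 = 200.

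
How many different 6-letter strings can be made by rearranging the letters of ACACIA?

60

Letter multiplicities in ACACIA: A×3, C×2, I×1.
So there are 6! / (3!·2!) = 60 distinguishable arrangements.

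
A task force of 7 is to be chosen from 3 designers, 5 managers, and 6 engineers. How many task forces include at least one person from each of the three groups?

With no constraint there are C(14,7) = 3432 possible selections.
Subtract selections that omit an entire group: no designers → C(11,7) = 330; no managers → C(9,7) = 36; no engineers → C(8,7) = 8.
Add back selections omitting two groups (i.e. drawn from a single group): C(3,7) + C(5,7) + C(6,7) = 0.
By inclusion–exclusion: 3432 − 374 + 0 = 3058.

3058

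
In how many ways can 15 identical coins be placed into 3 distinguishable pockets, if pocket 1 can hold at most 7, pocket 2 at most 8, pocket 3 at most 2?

By stars and bars, unrestricted non-negative solutions to x_1+…+x_3 = 15 number C(15+2,2) = 136.
Subtract solutions that violate a single cap (substitute x_i' = x_i − (cap_i+1)): x_1 ≥ 8 gives C(9,2) = 36; x_2 ≥ 9 gives C(8,2) = 28; x_3 ≥ 3 gives C(14,2) = 91. Together 155.
Add back pairs where two caps are both exceeded: 0 + 15 + 10 = 25.
By inclusion–exclusion the count is 136 − 155 + 25 = 6.

6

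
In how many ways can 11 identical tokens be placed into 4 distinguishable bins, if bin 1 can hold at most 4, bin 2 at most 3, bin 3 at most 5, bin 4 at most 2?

By stars and bars, unrestricted non-negative solutions to x_1+…+x_4 = 11 number C(11+3,3) = 364.
Subtract solutions that violate a single cap (substitute x_i' = x_i − (cap_i+1)): x_1 ≥ 5 gives C(9,3) = 84; x_2 ≥ 4 gives C(10,3) = 120; x_3 ≥ 6 gives C(8,3) = 56; x_4 ≥ 3 gives C(11,3) = 165. Together 425.
Add back pairs where two caps are both exceeded: 10 + 1 + 20 + 4 + 35 + 10 = 80.
By inclusion–exclusion the count is 364 − 425 + 80 = 19.

19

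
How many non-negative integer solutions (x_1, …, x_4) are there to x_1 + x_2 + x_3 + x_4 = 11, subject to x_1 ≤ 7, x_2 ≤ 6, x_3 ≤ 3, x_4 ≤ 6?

156

Ignoring the caps, the number of non-negative solutions to x_1+…+x_4 = 11 is C(14,3) = 364.
Subtract solutions that violate a single cap (substitute x_i' = x_i − (cap_i+1)): x_1 ≥ 8 gives C(6,3) = 20; x_2 ≥ 7 gives C(7,3) = 35; x_3 ≥ 4 gives C(10,3) = 120; x_4 ≥ 7 gives C(7,3) = 35. Together 210.
Add back pairs where two caps are both exceeded: 0 + 0 + 0 + 1 + 0 + 1 = 2.
By inclusion–exclusion the count is 364 − 210 + 2 = 156.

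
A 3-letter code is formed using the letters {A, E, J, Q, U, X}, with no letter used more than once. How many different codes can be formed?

120

With no repetition, fill the 3 letters in order: 6 choices, then 5, down to 4.
That product is 6 × 5 × 4 = 120.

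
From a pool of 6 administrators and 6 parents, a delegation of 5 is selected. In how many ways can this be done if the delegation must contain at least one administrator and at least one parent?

780

With no constraint there are C(12,5) = 792 possible selections.
Subtract selections that omit an entire group: no administrators → C(6,5) = 6; no parents → C(6,5) = 6.
Both groups omitted at once is impossible, so 792 − 12 = 780.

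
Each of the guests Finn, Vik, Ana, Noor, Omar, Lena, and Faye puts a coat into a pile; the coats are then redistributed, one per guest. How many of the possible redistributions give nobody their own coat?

Count assignments avoiding every fixed point. For any j of the 7 guests fixed to their own coat, the other 7−j can be arranged in (7−j)! ways.
By inclusion–exclusion this is Σ_{j=0}^{7} (−1)^j C(7,j)·(7−j)!.
Computing: 5040 − 5040 + 2520 − 840 + 210 − 42 + 7 − 1 = 1854.

1854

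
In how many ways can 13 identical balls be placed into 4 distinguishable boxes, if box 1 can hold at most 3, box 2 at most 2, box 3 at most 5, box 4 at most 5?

10

By stars and bars, unrestricted non-negative solutions to x_1+…+x_4 = 13 number C(13+3,3) = 560.
Subtract solutions that violate a single cap (substitute x_i' = x_i − (cap_i+1)): x_1 ≥ 4 gives C(12,3) = 220; x_2 ≥ 3 gives C(13,3) = 286; x_3 ≥ 6 gives C(10,3) = 120; x_4 ≥ 6 gives C(10,3) = 120. Together 746.
Add back pairs where two caps are both exceeded: 84 + 20 + 20 + 35 + 35 + 4 = 198.
Subtract triples: 1 + 1 + 0 + 0 = 2.
By inclusion–exclusion the count is 560 − 746 + 198 − 2 = 10.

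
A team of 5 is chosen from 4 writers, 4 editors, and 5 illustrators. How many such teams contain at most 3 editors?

1278

Split by how many editors are chosen (0 through 3).
Sum: C(4,0)·C(9,5) + C(4,1)·C(9,4) + C(4,2)·C(9,3) + C(4,3)·C(9,2) = 126 + 504 + 504 + 144 = 1278.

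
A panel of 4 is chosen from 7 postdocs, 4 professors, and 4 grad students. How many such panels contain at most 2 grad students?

1320

Split by how many grad students are chosen (0 through 2).
Sum: C(4,0)·C(11,4) + C(4,1)·C(11,3) + C(4,2)·C(11,2) = 330 + 660 + 330 = 1320.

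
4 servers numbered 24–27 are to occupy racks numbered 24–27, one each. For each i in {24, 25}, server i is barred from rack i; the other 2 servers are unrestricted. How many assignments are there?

14

Let Aᵢ (for i ∈ {24, 25}) be the placements that put server i in its forbidden rack. Any j of these fix j positions, leaving (4−j)! ways to fill the rest, and there are C(2,j) ways to pick which j.
By inclusion–exclusion, the number of valid placements is Σ_{j=0}^{2} (−1)^j C(2,j)·(4−j)!.
Computing: 24 − 12 + 2 = 14.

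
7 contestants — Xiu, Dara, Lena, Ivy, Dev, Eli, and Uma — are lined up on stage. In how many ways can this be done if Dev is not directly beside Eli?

There are 7! = 5040 arrangements in all. If Dev and Eli are adjacent, merging them into one block gives 2·(6)! = 1440 arrangements.
Complementary counting: 5040 − 1440 = 3600.

3600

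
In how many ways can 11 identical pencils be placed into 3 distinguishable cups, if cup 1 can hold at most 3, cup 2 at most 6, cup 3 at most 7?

18

By stars and bars, unrestricted non-negative solutions to x_1+…+x_3 = 11 number C(11+2,2) = 78.
Subtract solutions that violate a single cap (substitute x_i' = x_i − (cap_i+1)): x_1 ≥ 4 gives C(9,2) = 36; x_2 ≥ 7 gives C(6,2) = 15; x_3 ≥ 8 gives C(5,2) = 10. Together 61.
Add back pairs where two caps are both exceeded: 1 + 0 + 0 = 1.
By inclusion–exclusion the count is 78 − 61 + 1 = 18.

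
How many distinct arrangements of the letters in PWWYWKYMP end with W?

5040

Fix W in the last position and arrange the remaining 8 letters.
Those 8 letters have P appearing twice, W appearing twice, and Y appearing twice, giving (8)!/(2!·2!·2!) = 5040.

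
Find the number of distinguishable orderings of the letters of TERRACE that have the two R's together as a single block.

360

Treat the 2 copies of R as a single block. The multiset to arrange is then {RR, A, C, E, E, T}, 6 items in all.
That gives (6)!/(2!) = 360 arrangements.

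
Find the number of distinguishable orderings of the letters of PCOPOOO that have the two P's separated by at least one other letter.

There are 7!/(4!·2!) = 105 arrangements of PCOPOOO in total.
If the two P's are adjacent, glue them into one block, leaving 6 items to arrange: (6)!/(4!) = 30 ways.
Hence 105 − 30 = 75.

75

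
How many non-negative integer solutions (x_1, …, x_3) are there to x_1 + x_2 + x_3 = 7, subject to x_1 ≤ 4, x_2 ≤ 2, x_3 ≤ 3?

By stars and bars, unrestricted non-negative solutions to x_1+…+x_3 = 7 number C(7+2,2) = 36.
Subtract solutions that violate a single cap (substitute x_i' = x_i − (cap_i+1)): x_1 ≥ 5 gives C(4,2) = 6; x_2 ≥ 3 gives C(6,2) = 15; x_3 ≥ 4 gives C(5,2) = 10. Together 31.
Add back pairs where two caps are both exceeded: 0 + 0 + 1 = 1.
By inclusion–exclusion the count is 36 − 31 + 1 = 6.

6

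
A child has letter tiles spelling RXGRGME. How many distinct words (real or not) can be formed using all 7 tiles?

RXGRGME has 7 letters with G appearing twice and R appearing twice.
So there are 7! / (2!·2!) = 1260 distinguishable arrangements.

1260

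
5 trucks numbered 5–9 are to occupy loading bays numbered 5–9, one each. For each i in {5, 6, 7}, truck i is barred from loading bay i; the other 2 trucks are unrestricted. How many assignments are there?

Let Aᵢ (for i ∈ {5, 6, 7}) be the placements that put truck i in its forbidden loading bay. Any j of these fix j positions, leaving (5−j)! ways to fill the rest, and there are C(3,j) ways to pick which j.
By inclusion–exclusion, the number of valid placements is Σ_{j=0}^{3} (−1)^j C(3,j)·(5−j)!.
Computing: 120 − 72 + 18 − 2 = 64.

64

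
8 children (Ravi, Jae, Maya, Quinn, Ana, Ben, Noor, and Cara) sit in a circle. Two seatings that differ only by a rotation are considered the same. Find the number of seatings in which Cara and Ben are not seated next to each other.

All circular seatings of 8 people number (7)! = 5040.
Those with Cara next to Ben: fuse the pair into one unit and seat 7 units around a circle — 2·(6)! = 1440.
Subtracting, 5040 − 1440 = 3600.

3600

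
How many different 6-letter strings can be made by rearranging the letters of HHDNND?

The 6 letters of HHDNND have repeats: D appearing twice, H appearing twice, and N appearing twice.
The number of distinct arrangements is 6!/(2!·2!·2!) = 720/8 = 90.

90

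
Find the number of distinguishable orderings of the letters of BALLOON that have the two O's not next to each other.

900

Total arrangements of BALLOON: 7!/(2!·2!) = 1260.
Arrangements with the O's together: treat OO as one letter, giving (6)!/(2!) = 360.
Hence 1260 − 360 = 900.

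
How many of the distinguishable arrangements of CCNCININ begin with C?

210

Fix C in the first position and arrange the remaining 7 letters.
Those 7 letters have C appearing twice, I appearing twice, and N appearing 3 times, giving (7)!/(3!·2!·2!) = 210.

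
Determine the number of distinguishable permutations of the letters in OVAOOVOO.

168

Letter multiplicities in OVAOOVOO: A×1, O×5, V×2.
Dividing 8! = 40320 by 5!·2! = 240 for the repeated letters gives 168.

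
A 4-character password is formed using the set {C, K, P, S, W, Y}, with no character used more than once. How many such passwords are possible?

360

Choose and order 4 of the 6 symbols: the first character has 6 options, the next 5, then 4, 3.
That product is 6 × 5 × 4 × 3 = 360.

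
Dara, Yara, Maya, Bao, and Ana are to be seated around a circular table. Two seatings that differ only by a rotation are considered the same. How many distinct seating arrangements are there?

24

Seat Dara anywhere (absorbing the rotational symmetry), then permute the other 4: (4)! = 24.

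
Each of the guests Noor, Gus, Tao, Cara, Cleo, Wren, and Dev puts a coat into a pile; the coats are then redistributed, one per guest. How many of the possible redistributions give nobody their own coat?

This is the derangement count D_7: permutations of 7 items with no fixed point.
By inclusion–exclusion this is Σ_{j=0}^{7} (−1)^j C(7,j)·(7−j)!.
Computing: 5040 − 5040 + 2520 − 840 + 210 − 42 + 7 − 1 = 1854.

1854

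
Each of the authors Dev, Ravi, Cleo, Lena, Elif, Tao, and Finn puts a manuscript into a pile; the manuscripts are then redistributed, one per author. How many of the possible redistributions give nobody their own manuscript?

Count assignments avoiding every fixed point. For any j of the 7 authors fixed to their own manuscript, the other 7−j can be arranged in (7−j)! ways.
By inclusion–exclusion this is Σ_{j=0}^{7} (−1)^j C(7,j)·(7−j)!.
Computing: 5040 − 5040 + 2520 − 840 + 210 − 42 + 7 − 1 = 1854.

1854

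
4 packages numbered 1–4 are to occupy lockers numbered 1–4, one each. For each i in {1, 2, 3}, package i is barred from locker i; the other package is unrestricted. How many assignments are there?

Let Aᵢ (for i ∈ {1, 2, 3}) be the placements that put package i in its forbidden locker. Any j of these fix j positions, leaving (4−j)! ways to fill the rest, and there are C(3,j) ways to pick which j.
By inclusion–exclusion, the number of valid placements is Σ_{j=0}^{3} (−1)^j C(3,j)·(4−j)!.
Computing: 24 − 18 + 6 − 1 = 11.

11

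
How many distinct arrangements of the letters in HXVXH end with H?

12

With the last slot taken by H, it remains to arrange the other 4 letters (XVXH).
Those 4 letters have X appearing twice, giving (4)!/(2!) = 12.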